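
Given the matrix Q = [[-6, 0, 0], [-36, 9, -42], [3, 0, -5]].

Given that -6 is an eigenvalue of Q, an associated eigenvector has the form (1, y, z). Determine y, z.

-6, -3

We need (Q + 6I)v = 0.
Q + 6I = [[0, 0, 0], [-36, 15, -42], [3, 0, 1]].
Row 1: (0)·1 + (0)·y + (0)·z = 0
Row 2: (-36)·1 + (15)·y + (-42)·z = 0
Row 3: (3)·1 + (0)·y + (1)·z = 0
Solving gives y = -6, z = -3.
Check: Q·(1, -6, -3) = (-6, 36, 18) = -6·(1, -6, -3).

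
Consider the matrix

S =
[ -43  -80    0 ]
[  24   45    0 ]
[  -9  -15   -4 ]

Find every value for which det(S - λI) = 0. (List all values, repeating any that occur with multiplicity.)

-4, -3, 5

The characteristic polynomial is p(t) = det(tI - S).
Expanding the 3×3 determinant: p(t) = t^3 + 2t^2 - 23t - 60.
Since p(-3) = 0, t = -3 is a root.
Dividing by (t + 3) leaves t^2 - t - 20.
The quadratic factors as (t + 4)·(t - 5).
Eigenvalues: -4, -3, 5.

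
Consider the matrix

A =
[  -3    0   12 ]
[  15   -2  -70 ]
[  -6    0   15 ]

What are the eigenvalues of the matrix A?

Set up det(lambda·I - A) = 0.
Expanding along the first row, p(lambda) = lambda^3 - 10·lambda^2 + 3·lambda + 54.
Since p(-2) = 0, lambda = -2 is a root.
Dividing by (lambda + 2) leaves lambda^2 - 12·lambda + 27.
The quadratic factors as (lambda - 3)·(lambda - 9).
Eigenvalues: -2, 3, 9.

-2, 3, 9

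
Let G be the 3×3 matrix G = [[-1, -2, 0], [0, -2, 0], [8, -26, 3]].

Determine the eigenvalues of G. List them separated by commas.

-2, -1, 3

The characteristic polynomial is p(λ) = det(λI - G).
Expanding the 3×3 determinant: p(λ) = λ^3 - 7λ - 6.
Since p(-2) = 0, λ = -2 is a root.
Dividing by (λ + 2) leaves λ^2 - 2λ - 3.
The quadratic factors as (λ + 1)·(λ - 3).
Eigenvalues: -2, -1, 3.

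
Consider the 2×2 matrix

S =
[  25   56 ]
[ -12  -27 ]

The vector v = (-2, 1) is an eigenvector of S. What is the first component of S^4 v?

First find the eigenvalue: Sv = (6, -3) = -3·(-2, 1), so λ = -3.
Then S^4 v = λ^4·v = (-3)^4·(-2, 1) = 81·(-2, 1) = (-162, 81).

-162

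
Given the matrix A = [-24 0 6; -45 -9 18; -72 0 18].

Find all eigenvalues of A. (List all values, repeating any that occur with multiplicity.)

-9, -6, 0

Compute the characteristic polynomial p(lambda) = det(lambda·I - A).
Expanding the 3×3 determinant: p(lambda) = lambda^3 + 15·lambda^2 + 54·lambda.
Since p(-9) = 0, lambda = -9 is a root.
Dividing by (lambda + 9) leaves lambda^2 + 6·lambda.
The quadratic factors as (lambda + 6)·lambda.
Eigenvalues: -9, -6, 0.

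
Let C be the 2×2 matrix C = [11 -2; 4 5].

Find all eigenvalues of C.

det(C - tI) = (11 - t)(5 - t) - (-2)·(4) = t^2 - 16t + 63.
This factors as (t - 7)·(t - 9) = 0.
Eigenvalues: 7, 9.

7, 9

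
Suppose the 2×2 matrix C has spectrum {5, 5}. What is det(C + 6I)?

121

If C has eigenvalues 5, 5, then C + 6I has eigenvalues 11, 11.
det(C + 6I) = (11) · (11) = 121.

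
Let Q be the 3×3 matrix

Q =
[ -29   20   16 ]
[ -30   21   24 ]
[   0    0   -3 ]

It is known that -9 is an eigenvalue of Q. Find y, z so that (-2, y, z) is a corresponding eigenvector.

We need (Q + 9I)v = 0.
Q + 9I = [[-20, 20, 16], [-30, 30, 24], [0, 0, 6]].
Row 1: (-20)·-2 + (20)·y + (16)·z = 0
Row 2: (-30)·-2 + (30)·y + (24)·z = 0
Row 3: (0)·-2 + (0)·y + (6)·z = 0
Solving gives y = -2, z = 0.
Check: Q·(-2, -2, 0) = (18, 18, 0) = -9·(-2, -2, 0).

-2, 0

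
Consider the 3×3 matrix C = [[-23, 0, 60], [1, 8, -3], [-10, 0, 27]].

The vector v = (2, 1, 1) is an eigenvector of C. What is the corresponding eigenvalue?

Compute Cv: C·(2, 1, 1) = (14, 7, 7).
Since Cv = λv, compare component 1: 14 = λ·2, so λ = 7.

7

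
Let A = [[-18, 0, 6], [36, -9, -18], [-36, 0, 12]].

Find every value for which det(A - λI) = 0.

Set up det(μI - A) = 0.
Cofactor expansion gives p(μ) = μ^3 + 15μ^2 + 54μ.
Since p(-9) = 0, μ = -9 is a root.
Dividing by (μ + 9) leaves μ^2 + 6μ.
The quadratic factors as (μ + 6)·μ.
Eigenvalues: -9, -6, 0.

-9, -6, 0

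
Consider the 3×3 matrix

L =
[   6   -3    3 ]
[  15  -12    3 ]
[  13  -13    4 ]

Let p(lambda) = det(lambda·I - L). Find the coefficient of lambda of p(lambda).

-51

p(lambda) = lambda^3 + 2·lambda^2 - 51·lambda + 108.
The coefficient of lambda is -51.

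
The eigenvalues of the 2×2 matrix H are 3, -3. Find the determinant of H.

det(H) is the product of the eigenvalues: (3) · (-3) = -9.

-9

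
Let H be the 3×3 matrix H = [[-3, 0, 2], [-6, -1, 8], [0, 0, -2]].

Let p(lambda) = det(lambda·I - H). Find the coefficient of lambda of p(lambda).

11

p(lambda) = lambda^3 + 6·lambda^2 + 11·lambda + 6.
The coefficient of lambda is 11.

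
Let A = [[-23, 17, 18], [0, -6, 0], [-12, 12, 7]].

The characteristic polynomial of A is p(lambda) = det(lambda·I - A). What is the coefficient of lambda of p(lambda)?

151

p(lambda) = lambda^3 + 22·lambda^2 + 151·lambda + 330.
The coefficient of lambda is 151.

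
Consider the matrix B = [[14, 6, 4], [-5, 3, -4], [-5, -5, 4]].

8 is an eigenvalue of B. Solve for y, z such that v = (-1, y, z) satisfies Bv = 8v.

1, 0

We need (B - 8I)v = 0.
B - 8I = [[6, 6, 4], [-5, -5, -4], [-5, -5, -4]].
Row 1: (6)·-1 + (6)·y + (4)·z = 0
Row 2: (-5)·-1 + (-5)·y + (-4)·z = 0
Row 3: (-5)·-1 + (-5)·y + (-4)·z = 0
Solving gives y = 1, z = 0.
Check: B·(-1, 1, 0) = (-8, 8, 0) = 8·(-1, 1, 0).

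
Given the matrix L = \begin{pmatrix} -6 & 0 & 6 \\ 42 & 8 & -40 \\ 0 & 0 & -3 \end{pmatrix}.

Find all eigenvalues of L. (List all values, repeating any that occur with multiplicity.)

-6, -3, 8

The characteristic polynomial is p(μ) = det(μI - L).
Expanding along the first row, p(μ) = μ^3 + μ^2 - 54μ - 144.
Since p(-3) = 0, μ = -3 is a root.
Dividing by (μ + 3) leaves μ^2 - 2μ - 48.
The quadratic factors as (μ + 6)·(μ - 8).
Eigenvalues: -6, -3, 8.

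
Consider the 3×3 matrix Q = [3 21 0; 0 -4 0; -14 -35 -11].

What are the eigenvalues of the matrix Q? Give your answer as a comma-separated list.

Set up det(tI - Q) = 0.
Cofactor expansion gives p(t) = t^3 + 12t^2 - t - 132.
Rational-root test: t = -11 gives p(-11) = 0.
Dividing by (t + 11) leaves t^2 + t - 12.
The quadratic factors as (t + 4)·(t - 3).
Eigenvalues: -11, -4, 3.

-11, -4, 3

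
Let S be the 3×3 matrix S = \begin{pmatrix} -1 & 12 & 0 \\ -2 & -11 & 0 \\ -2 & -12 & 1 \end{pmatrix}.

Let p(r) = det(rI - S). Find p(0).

-35

p(0) = det(0·I − S) = det(−S) = (−1)^3·det(S).
det(S) = 35, so p(0) = -35.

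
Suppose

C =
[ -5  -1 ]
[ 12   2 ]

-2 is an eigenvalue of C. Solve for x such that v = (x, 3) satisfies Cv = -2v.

We need (C + 2I)v = 0.
C + 2I = [[-3, -1], [12, 4]].
Row 1: (-3)·x + (-1)·3 = 0
Row 2: (12)·x + (4)·3 = 0
Solving gives x = -1.
Check: C·(-1, 3) = (2, -6) = -2·(-1, 3).

-1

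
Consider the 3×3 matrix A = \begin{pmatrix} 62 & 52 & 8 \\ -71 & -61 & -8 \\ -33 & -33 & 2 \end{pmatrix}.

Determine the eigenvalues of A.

-9, 2, 10

Compute the characteristic polynomial p(r) = det(rI - A).
Expanding along the first row, p(r) = r^3 - 3r^2 - 88r + 180.
Try r = -9: p(-9) = 0, so -9 is a root.
Dividing by (r + 9) leaves r^2 - 12r + 20.
The quadratic factors as (r - 2)·(r - 10).
Eigenvalues: -9, 2, 10.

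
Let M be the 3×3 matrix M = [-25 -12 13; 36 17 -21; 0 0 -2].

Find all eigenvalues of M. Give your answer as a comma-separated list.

Compute the characteristic polynomial p(μ) = det(μI - M).
Expanding the 3×3 determinant: p(μ) = μ^3 + 10μ^2 + 23μ + 14.
Rational-root test: μ = -2 gives p(-2) = 0.
Dividing by (μ + 2) leaves μ^2 + 8μ + 7.
The quadratic factors as (μ + 7)·(μ + 1).
Eigenvalues: -7, -2, -1.

-7, -2, -1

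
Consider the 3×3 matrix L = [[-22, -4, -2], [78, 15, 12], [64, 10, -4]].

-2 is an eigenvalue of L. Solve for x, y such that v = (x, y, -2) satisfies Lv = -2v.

-1, 6

We need (L + 2I)v = 0.
L + 2I = [[-20, -4, -2], [78, 17, 12], [64, 10, -2]].
Row 1: (-20)·x + (-4)·y + (-2)·-2 = 0
Row 2: (78)·x + (17)·y + (12)·-2 = 0
Row 3: (64)·x + (10)·y + (-2)·-2 = 0
Solving gives x = -1, y = 6.
Check: L·(-1, 6, -2) = (2, -12, 4) = -2·(-1, 6, -2).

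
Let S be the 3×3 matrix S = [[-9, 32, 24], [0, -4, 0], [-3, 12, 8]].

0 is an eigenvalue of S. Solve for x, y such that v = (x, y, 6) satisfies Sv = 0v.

We need (S)v = 0.
S = [[-9, 32, 24], [0, -4, 0], [-3, 12, 8]].
Row 1: (-9)·x + (32)·y + (24)·6 = 0
Row 2: (0)·x + (-4)·y + (0)·6 = 0
Row 3: (-3)·x + (12)·y + (8)·6 = 0
Solving gives x = 16, y = 0.
Check: S·(16, 0, 6) = (0, 0, 0) = 0·(16, 0, 6).

16, 0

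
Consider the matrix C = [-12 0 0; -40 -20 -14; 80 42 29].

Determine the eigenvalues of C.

Compute the characteristic polynomial p(λ) = det(λI - C).
Expanding along the first row, p(λ) = λ^3 + 3λ^2 - 100λ + 96.
Rational-root test: λ = 8 gives p(8) = 0.
Factor out (λ - 8): p(λ) = (λ - 8)·(λ^2 + 11λ - 12).
The quadratic factors as (λ + 12)·(λ - 1).
Eigenvalues: -12, 1, 8.

-12, 1, 8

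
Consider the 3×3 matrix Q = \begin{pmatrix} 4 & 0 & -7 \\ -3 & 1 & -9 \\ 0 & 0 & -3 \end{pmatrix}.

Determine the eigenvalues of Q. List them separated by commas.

Set up det(sI - Q) = 0.
Cofactor expansion gives p(s) = s^3 - 2s^2 - 11s + 12.
Since p(1) = 0, s = 1 is a root.
Factor out (s - 1): p(s) = (s - 1)·(s^2 - s - 12).
The quadratic factors as (s + 3)·(s - 4).
Eigenvalues: -3, 1, 4.

-3, 1, 4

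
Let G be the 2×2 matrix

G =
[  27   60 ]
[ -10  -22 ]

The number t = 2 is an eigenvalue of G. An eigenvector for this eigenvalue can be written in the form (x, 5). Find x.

We need (G - 2I)v = 0.
G - 2I = [[25, 60], [-10, -24]].
Row 1: (25)·x + (60)·5 = 0
Row 2: (-10)·x + (-24)·5 = 0
Solving gives x = -12.
Check: G·(-12, 5) = (-24, 10) = 2·(-12, 5).

-12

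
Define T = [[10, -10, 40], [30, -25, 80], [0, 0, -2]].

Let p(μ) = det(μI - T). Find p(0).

p(0) = det(0·I − T) = det(−T) = (−1)^3·det(T).
det(T) = -100, so p(0) = 100.

100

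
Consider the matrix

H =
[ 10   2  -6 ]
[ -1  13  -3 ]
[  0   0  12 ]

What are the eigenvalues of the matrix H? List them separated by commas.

Compute the characteristic polynomial p(t) = det(tI - H).
Expanding the 3×3 determinant: p(t) = t^3 - 35t^2 + 408t - 1584.
Try t = 11: p(11) = 0, so 11 is a root.
Dividing by (t - 11) leaves t^2 - 24t + 144.
The quadratic factor is (t - 12)^2.
Eigenvalues: 11, 12, 12.

11, 12, 12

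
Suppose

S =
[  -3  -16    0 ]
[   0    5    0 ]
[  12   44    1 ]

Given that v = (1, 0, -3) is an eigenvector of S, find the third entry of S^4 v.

-243

First find the eigenvalue: Sv = (-3, 0, 9) = -3·(1, 0, -3), so λ = -3.
Then S^4 v = λ^4·v = (-3)^4·(1, 0, -3) = 81·(1, 0, -3) = (81, 0, -243).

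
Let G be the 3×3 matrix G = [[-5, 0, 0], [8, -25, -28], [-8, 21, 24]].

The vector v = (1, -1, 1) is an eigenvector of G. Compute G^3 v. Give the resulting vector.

(-125, 125, -125)

First find the eigenvalue: Gv = (-5, 5, -5) = -5·(1, -1, 1), so λ = -5.
Then G^3 v = λ^3·v = (-5)^3·(1, -1, 1) = -125·(1, -1, 1) = (-125, 125, -125).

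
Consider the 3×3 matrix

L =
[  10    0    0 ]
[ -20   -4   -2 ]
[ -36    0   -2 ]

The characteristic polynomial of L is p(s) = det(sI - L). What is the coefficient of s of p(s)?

-52

p(s) = s^3 - 4s^2 - 52s - 80.
The coefficient of s is -52.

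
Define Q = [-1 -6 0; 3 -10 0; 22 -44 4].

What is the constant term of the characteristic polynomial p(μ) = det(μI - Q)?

p(0) = det(0·I − Q) = det(−Q) = (−1)^3·det(Q).
det(Q) = 112, so p(0) = -112.

-112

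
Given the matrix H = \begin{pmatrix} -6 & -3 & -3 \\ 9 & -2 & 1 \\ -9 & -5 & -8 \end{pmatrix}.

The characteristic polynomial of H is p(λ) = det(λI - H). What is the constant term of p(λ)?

p(λ) = λ^3 + 16λ^2 + 81λ + 126.
The constant term is 126.

126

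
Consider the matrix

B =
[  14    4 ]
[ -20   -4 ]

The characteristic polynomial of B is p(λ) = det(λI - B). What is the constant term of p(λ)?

p(λ) = λ^2 - 10λ + 24.
The constant term is 24.

24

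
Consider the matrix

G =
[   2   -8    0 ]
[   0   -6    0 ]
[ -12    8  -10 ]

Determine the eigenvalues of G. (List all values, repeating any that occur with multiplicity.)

The characteristic polynomial is p(λ) = det(λI - G).
Cofactor expansion gives p(λ) = λ^3 + 14λ^2 + 28λ - 120.
Rational-root test: λ = 2 gives p(2) = 0.
Dividing by (λ - 2) leaves λ^2 + 16λ + 60.
The quadratic factors as (λ + 10)·(λ + 6).
Eigenvalues: -10, -6, 2.

-10, -6, 2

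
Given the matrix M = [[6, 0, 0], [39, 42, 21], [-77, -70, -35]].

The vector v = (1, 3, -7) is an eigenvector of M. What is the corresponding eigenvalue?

6

Compute Mv: M·(1, 3, -7) = (6, 18, -42).
Since Mv = λv, compare component 1: 6 = λ·1, so λ = 6.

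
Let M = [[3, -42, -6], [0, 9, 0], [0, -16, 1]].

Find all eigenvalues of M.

1, 3, 9

The characteristic polynomial is p(t) = det(tI - M).
Expanding along the first row, p(t) = t^3 - 13t^2 + 39t - 27.
Rational-root test: t = 9 gives p(9) = 0.
Factor out (t - 9): p(t) = (t - 9)·(t^2 - 4t + 3).
The quadratic factors as (t - 1)·(t - 3).
Eigenvalues: 1, 3, 9.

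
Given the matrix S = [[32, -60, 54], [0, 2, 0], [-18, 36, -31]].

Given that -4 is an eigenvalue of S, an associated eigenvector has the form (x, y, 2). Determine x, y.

-3, 0

We need (S + 4I)v = 0.
S + 4I = [[36, -60, 54], [0, 6, 0], [-18, 36, -27]].
Row 1: (36)·x + (-60)·y + (54)·2 = 0
Row 2: (0)·x + (6)·y + (0)·2 = 0
Row 3: (-18)·x + (36)·y + (-27)·2 = 0
Solving gives x = -3, y = 0.
Check: S·(-3, 0, 2) = (12, 0, -8) = -4·(-3, 0, 2).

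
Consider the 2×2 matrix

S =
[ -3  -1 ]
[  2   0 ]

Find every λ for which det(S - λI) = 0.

-2, -1

det(S - tI) = (-3 - t)(0 - t) - (-1)·(2) = t^2 + 3t + 2.
This factors as (t + 2)·(t + 1) = 0.
Eigenvalues: -2, -1.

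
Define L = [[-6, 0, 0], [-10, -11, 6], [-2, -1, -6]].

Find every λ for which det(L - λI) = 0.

Set up det(μI - L) = 0.
Expanding the 3×3 determinant: p(μ) = μ^3 + 23μ^2 + 174μ + 432.
Since p(-8) = 0, μ = -8 is a root.
Dividing by (μ + 8) leaves μ^2 + 15μ + 54.
The quadratic factors as (μ + 9)·(μ + 6).
Eigenvalues: -9, -8, -6.

-9, -8, -6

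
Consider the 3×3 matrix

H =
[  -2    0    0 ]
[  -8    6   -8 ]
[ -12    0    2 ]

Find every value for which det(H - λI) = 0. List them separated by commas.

Set up det(rI - H) = 0.
Expanding the 3×3 determinant: p(r) = r^3 - 6r^2 - 4r + 24.
Rational-root test: r = -2 gives p(-2) = 0.
Factor out (r + 2): p(r) = (r + 2)·(r^2 - 8r + 12).
The quadratic factors as (r - 2)·(r - 6).
Eigenvalues: -2, 2, 6.

-2, 2, 6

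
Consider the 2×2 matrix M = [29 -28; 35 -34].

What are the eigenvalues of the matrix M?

det(M - λI) = (29 - λ)(-34 - λ) - (-28)·(35) = λ^2 + 5λ - 6.
This factors as (λ + 6)·(λ - 1) = 0.
Eigenvalues: -6, 1.

-6, 1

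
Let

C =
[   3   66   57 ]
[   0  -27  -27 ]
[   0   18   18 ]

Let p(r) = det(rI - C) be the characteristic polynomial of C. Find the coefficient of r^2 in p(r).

The coefficient of r^2 of det(rI - C) is −trace(C).
trace(C) = (3) + (-27) + (18) = -6, so the coefficient is 6.

6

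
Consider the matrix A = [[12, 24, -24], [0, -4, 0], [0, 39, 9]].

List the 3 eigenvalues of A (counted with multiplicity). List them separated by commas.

-4, 9, 12

Compute the characteristic polynomial p(t) = det(tI - A).
Expanding the 3×3 determinant: p(t) = t^3 - 17t^2 + 24t + 432.
Rational-root test: t = -4 gives p(-4) = 0.
Factor out (t + 4): p(t) = (t + 4)·(t^2 - 21t + 108).
The quadratic factors as (t - 9)·(t - 12).
Eigenvalues: -4, 9, 12.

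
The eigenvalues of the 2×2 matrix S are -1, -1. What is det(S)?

1

det(S) is the product of the eigenvalues: (-1) · (-1) = 1.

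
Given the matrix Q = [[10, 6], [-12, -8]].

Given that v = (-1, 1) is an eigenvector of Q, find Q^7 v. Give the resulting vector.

First find the eigenvalue: Qv = (-4, 4) = 4·(-1, 1), so λ = 4.
Then Q^7 v = λ^7·v = 4^7·(-1, 1) = 16384·(-1, 1) = (-16384, 16384).

(-16384, 16384)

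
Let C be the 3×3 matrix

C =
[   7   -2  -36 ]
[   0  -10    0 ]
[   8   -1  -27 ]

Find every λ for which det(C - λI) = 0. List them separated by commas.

Compute the characteristic polynomial p(t) = det(tI - C).
Expanding the 3×3 determinant: p(t) = t^3 + 30t^2 + 299t + 990.
Since p(-10) = 0, t = -10 is a root.
Dividing by (t + 10) leaves t^2 + 20t + 99.
The quadratic factors as (t + 11)·(t + 9).
Eigenvalues: -11, -10, -9.

-11, -10, -9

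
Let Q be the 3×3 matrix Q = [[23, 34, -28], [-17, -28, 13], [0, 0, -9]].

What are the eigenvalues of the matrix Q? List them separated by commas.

The characteristic polynomial is p(lambda) = det(lambda·I - Q).
Expanding along the first row, p(lambda) = lambda^3 + 14·lambda^2 - 21·lambda - 594.
Rational-root test: lambda = -9 gives p(-9) = 0.
Factor out (lambda + 9): p(lambda) = (lambda + 9)·(lambda^2 + 5·lambda - 66).
The quadratic factors as (lambda + 11)·(lambda - 6).
Eigenvalues: -11, -9, 6.

-11, -9, 6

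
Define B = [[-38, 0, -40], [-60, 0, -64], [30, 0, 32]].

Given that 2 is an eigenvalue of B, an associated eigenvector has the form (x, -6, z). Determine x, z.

-3, 3

We need (B - 2I)v = 0.
B - 2I = [[-40, 0, -40], [-60, -2, -64], [30, 0, 30]].
Row 1: (-40)·x + (0)·-6 + (-40)·z = 0
Row 2: (-60)·x + (-2)·-6 + (-64)·z = 0
Row 3: (30)·x + (0)·-6 + (30)·z = 0
Solving gives x = -3, z = 3.
Check: B·(-3, -6, 3) = (-6, -12, 6) = 2·(-3, -6, 3).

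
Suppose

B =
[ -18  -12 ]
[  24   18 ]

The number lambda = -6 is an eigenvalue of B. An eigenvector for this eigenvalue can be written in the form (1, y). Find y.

-1

We need (B + 6I)v = 0.
B + 6I = [[-12, -12], [24, 24]].
Row 1: (-12)·1 + (-12)·y = 0
Row 2: (24)·1 + (24)·y = 0
Solving gives y = -1.
Check: B·(1, -1) = (-6, 6) = -6·(1, -1).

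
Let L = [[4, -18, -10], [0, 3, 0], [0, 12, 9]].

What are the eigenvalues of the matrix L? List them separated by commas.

3, 4, 9

Compute the characteristic polynomial p(λ) = det(λI - L).
Expanding the 3×3 determinant: p(λ) = λ^3 - 16λ^2 + 75λ - 108.
Since p(9) = 0, λ = 9 is a root.
Dividing by (λ - 9) leaves λ^2 - 7λ + 12.
The quadratic factors as (λ - 3)·(λ - 4).
Eigenvalues: 3, 4, 9.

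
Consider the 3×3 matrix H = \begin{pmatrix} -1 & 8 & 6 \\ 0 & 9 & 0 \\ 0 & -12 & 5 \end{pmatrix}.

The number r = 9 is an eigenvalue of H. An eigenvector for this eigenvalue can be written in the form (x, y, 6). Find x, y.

We need (H - 9I)v = 0.
H - 9I = [[-10, 8, 6], [0, 0, 0], [0, -12, -4]].
Row 1: (-10)·x + (8)·y + (6)·6 = 0
Row 2: (0)·x + (0)·y + (0)·6 = 0
Row 3: (0)·x + (-12)·y + (-4)·6 = 0
Solving gives x = 2, y = -2.
Check: H·(2, -2, 6) = (18, -18, 54) = 9·(2, -2, 6).

2, -2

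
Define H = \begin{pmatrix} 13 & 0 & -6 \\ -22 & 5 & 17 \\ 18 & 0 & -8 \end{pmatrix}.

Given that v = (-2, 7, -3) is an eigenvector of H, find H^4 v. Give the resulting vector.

(-512, 1792, -768)

First find the eigenvalue: Hv = (-8, 28, -12) = 4·(-2, 7, -3), so λ = 4.
Then H^4 v = λ^4·v = 4^4·(-2, 7, -3) = 256·(-2, 7, -3) = (-512, 1792, -768).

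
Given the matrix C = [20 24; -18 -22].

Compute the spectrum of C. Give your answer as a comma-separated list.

-4, 2

det(C - λI) = (20 - λ)(-22 - λ) - (24)·(-18) = λ^2 + 2λ - 8.
This factors as (λ + 4)·(λ - 2) = 0.
Eigenvalues: -4, 2.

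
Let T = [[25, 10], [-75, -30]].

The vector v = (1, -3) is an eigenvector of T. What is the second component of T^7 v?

First find the eigenvalue: Tv = (-5, 15) = -5·(1, -3), so λ = -5.
Then T^7 v = λ^7·v = (-5)^7·(1, -3) = -78125·(1, -3) = (-78125, 234375).

234375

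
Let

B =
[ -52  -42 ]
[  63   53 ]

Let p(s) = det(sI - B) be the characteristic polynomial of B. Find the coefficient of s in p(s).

The coefficient of s of det(sI - B) is −trace(B).
trace(B) = (-52) + (53) = 1, so the coefficient is -1.

-1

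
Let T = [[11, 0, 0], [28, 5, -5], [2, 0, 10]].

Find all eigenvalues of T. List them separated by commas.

5, 10, 11

The characteristic polynomial is p(lambda) = det(lambda·I - T).
Expanding the 3×3 determinant: p(lambda) = lambda^3 - 26·lambda^2 + 215·lambda - 550.
Since p(5) = 0, lambda = 5 is a root.
Factor out (lambda - 5): p(lambda) = (lambda - 5)·(lambda^2 - 21·lambda + 110).
The quadratic factors as (lambda - 10)·(lambda - 11).
Eigenvalues: 5, 10, 11.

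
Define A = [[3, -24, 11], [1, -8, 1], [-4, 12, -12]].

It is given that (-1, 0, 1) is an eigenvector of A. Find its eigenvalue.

-8

Compute Av: A·(-1, 0, 1) = (8, 0, -8).
Since Av = λv, compare component 1: 8 = λ·-1, so λ = -8.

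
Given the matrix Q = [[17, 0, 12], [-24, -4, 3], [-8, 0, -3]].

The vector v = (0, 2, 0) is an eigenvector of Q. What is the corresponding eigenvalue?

-4

Compute Qv: Q·(0, 2, 0) = (0, -8, 0).
Since Qv = λv, compare component 2: -8 = λ·2, so λ = -4.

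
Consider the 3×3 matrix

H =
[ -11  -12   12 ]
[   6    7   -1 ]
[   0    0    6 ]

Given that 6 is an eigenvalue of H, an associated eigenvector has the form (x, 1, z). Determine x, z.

We need (H - 6I)v = 0.
H - 6I = [[-17, -12, 12], [6, 1, -1], [0, 0, 0]].
Row 1: (-17)·x + (-12)·1 + (12)·z = 0
Row 2: (6)·x + (1)·1 + (-1)·z = 0
Row 3: (0)·x + (0)·1 + (0)·z = 0
Solving gives x = 0, z = 1.
Check: H·(0, 1, 1) = (0, 6, 6) = 6·(0, 1, 1).

0, 1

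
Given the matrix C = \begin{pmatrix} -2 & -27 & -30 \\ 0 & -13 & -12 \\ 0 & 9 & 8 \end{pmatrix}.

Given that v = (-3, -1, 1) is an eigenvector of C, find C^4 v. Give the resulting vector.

(-3, -1, 1)

First find the eigenvalue: Cv = (3, 1, -1) = -1·(-3, -1, 1), so λ = -1.
Then C^4 v = λ^4·v = (-1)^4·(-3, -1, 1) = 1·(-3, -1, 1) = (-3, -1, 1).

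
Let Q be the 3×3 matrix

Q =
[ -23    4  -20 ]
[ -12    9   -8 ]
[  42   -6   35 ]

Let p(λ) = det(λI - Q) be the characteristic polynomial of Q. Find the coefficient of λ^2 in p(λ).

-21

The coefficient of λ^2 of det(λI - Q) is −trace(Q).
trace(Q) = (-23) + (9) + (35) = 21, so the coefficient is -21.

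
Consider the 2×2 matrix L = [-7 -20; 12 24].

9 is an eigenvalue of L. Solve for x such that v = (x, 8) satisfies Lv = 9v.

We need (L - 9I)v = 0.
L - 9I = [[-16, -20], [12, 15]].
Row 1: (-16)·x + (-20)·8 = 0
Row 2: (12)·x + (15)·8 = 0
Solving gives x = -10.
Check: L·(-10, 8) = (-90, 72) = 9·(-10, 8).

-10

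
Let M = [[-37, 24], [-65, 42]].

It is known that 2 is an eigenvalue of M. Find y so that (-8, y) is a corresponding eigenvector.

We need (M - 2I)v = 0.
M - 2I = [[-39, 24], [-65, 40]].
Row 1: (-39)·-8 + (24)·y = 0
Row 2: (-65)·-8 + (40)·y = 0
Solving gives y = -13.
Check: M·(-8, -13) = (-16, -26) = 2·(-8, -13).

-13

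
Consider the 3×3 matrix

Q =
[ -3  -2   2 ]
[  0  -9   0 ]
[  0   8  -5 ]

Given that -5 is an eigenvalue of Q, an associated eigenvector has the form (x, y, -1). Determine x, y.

We need (Q + 5I)v = 0.
Q + 5I = [[2, -2, 2], [0, -4, 0], [0, 8, 0]].
Row 1: (2)·x + (-2)·y + (2)·-1 = 0
Row 2: (0)·x + (-4)·y + (0)·-1 = 0
Row 3: (0)·x + (8)·y + (0)·-1 = 0
Solving gives x = 1, y = 0.
Check: Q·(1, 0, -1) = (-5, 0, 5) = -5·(1, 0, -1).

1, 0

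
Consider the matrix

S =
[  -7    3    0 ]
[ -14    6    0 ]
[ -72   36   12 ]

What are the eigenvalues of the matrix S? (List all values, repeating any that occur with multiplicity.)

Compute the characteristic polynomial p(λ) = det(λI - S).
Expanding the 3×3 determinant: p(λ) = λ^3 - 11λ^2 - 12λ.
Since p(12) = 0, λ = 12 is a root.
Factor out (λ - 12): p(λ) = (λ - 12)·(λ^2 + λ).
The quadratic factors as (λ + 1)·λ.
Eigenvalues: -1, 0, 12.

-1, 0, 12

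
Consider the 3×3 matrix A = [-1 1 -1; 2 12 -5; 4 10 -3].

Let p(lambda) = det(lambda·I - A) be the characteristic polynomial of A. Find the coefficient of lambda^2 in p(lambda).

The coefficient of lambda^2 of det(lambda·I - A) is −trace(A).
trace(A) = (-1) + (12) + (-3) = 8, so the coefficient is -8.

-8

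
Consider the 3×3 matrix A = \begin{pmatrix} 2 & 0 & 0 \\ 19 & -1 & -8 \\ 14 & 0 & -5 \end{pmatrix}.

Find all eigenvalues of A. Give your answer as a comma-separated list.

The characteristic polynomial is p(s) = det(sI - A).
Expanding along the first row, p(s) = s^3 + 4s^2 - 7s - 10.
Rational-root test: s = -1 gives p(-1) = 0.
Dividing by (s + 1) leaves s^2 + 3s - 10.
The quadratic factors as (s + 5)·(s - 2).
Eigenvalues: -5, -1, 2.

-5, -1, 2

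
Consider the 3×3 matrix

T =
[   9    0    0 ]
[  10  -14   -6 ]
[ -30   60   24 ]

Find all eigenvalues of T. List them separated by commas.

Set up det(λI - T) = 0.
Cofactor expansion gives p(λ) = λ^3 - 19λ^2 + 114λ - 216.
Try λ = 6: p(6) = 0, so 6 is a root.
Dividing by (λ - 6) leaves λ^2 - 13λ + 36.
The quadratic factors as (λ - 4)·(λ - 9).
Eigenvalues: 4, 6, 9.

4, 6, 9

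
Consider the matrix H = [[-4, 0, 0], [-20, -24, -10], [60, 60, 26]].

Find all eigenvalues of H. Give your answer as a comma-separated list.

Compute the characteristic polynomial p(μ) = det(μI - H).
Expanding the 3×3 determinant: p(μ) = μ^3 + 2μ^2 - 32μ - 96.
Try μ = -4: p(-4) = 0, so -4 is a root.
Factor out (μ + 4): p(μ) = (μ + 4)·(μ^2 - 2μ - 24).
The quadratic factors as (μ + 4)·(μ - 6).
Eigenvalues: -4, -4, 6.

-4, -4, 6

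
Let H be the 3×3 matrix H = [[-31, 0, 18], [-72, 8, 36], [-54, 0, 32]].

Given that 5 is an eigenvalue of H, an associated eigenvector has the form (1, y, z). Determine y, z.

0, 2

We need (H - 5I)v = 0.
H - 5I = [[-36, 0, 18], [-72, 3, 36], [-54, 0, 27]].
Row 1: (-36)·1 + (0)·y + (18)·z = 0
Row 2: (-72)·1 + (3)·y + (36)·z = 0
Row 3: (-54)·1 + (0)·y + (27)·z = 0
Solving gives y = 0, z = 2.
Check: H·(1, 0, 2) = (5, 0, 10) = 5·(1, 0, 2).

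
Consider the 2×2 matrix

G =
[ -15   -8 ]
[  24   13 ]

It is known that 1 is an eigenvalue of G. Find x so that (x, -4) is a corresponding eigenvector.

2

We need (G - 1I)v = 0.
G - 1I = [[-16, -8], [24, 12]].
Row 1: (-16)·x + (-8)·-4 = 0
Row 2: (24)·x + (12)·-4 = 0
Solving gives x = 2.
Check: G·(2, -4) = (2, -4) = 1·(2, -4).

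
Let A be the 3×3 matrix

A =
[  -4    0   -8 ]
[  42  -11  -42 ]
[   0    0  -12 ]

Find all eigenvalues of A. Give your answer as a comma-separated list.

Compute the characteristic polynomial p(lambda) = det(lambda·I - A).
Expanding along the first row, p(lambda) = lambda^3 + 27·lambda^2 + 224·lambda + 528.
Try lambda = -4: p(-4) = 0, so -4 is a root.
Factor out (lambda + 4): p(lambda) = (lambda + 4)·(lambda^2 + 23·lambda + 132).
The quadratic factors as (lambda + 12)·(lambda + 11).
Eigenvalues: -12, -11, -4.

-12, -11, -4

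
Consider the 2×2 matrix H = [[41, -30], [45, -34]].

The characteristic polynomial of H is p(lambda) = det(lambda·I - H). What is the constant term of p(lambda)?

p(lambda) = lambda^2 - 7·lambda - 44.
The constant term is -44.

-44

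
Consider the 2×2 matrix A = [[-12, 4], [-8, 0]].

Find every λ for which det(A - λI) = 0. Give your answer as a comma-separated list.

-8, -4

det(A - λI) = (-12 - λ)(0 - λ) - (4)·(-8) = λ^2 + 12λ + 32.
This factors as (λ + 8)·(λ + 4) = 0.
Eigenvalues: -8, -4.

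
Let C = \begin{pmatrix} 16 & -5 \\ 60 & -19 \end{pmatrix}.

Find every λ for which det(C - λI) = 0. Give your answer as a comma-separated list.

-4, 1

det(C - μI) = (16 - μ)(-19 - μ) - (-5)·(60) = μ^2 + 3μ - 4.
This factors as (μ + 4)·(μ - 1) = 0.
Eigenvalues: -4, 1.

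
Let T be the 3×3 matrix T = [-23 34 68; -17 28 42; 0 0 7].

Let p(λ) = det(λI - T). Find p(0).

p(0) = det(0·I − T) = det(−T) = (−1)^3·det(T).
det(T) = -462, so p(0) = 462.

462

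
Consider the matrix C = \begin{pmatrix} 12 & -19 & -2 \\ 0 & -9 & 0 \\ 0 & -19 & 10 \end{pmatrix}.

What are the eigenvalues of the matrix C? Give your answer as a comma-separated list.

-9, 10, 12

Set up det(λI - C) = 0.
Expanding the 3×3 determinant: p(λ) = λ^3 - 13λ^2 - 78λ + 1080.
Rational-root test: λ = 10 gives p(10) = 0.
Dividing by (λ - 10) leaves λ^2 - 3λ - 108.
The quadratic factors as (λ + 9)·(λ - 12).
Eigenvalues: -9, 10, 12.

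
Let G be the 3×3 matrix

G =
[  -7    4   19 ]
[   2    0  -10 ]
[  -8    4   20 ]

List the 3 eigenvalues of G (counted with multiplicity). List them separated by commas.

Compute the characteristic polynomial p(r) = det(rI - G).
Expanding along the first row, p(r) = r^3 - 13r^2 + 44r - 32.
Rational-root test: r = 1 gives p(1) = 0.
Dividing by (r - 1) leaves r^2 - 12r + 32.
The quadratic factors as (r - 4)·(r - 8).
Eigenvalues: 1, 4, 8.

1, 4, 8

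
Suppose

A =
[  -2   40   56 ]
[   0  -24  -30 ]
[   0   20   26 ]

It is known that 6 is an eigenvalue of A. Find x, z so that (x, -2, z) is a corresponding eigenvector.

4, 2

We need (A - 6I)v = 0.
A - 6I = [[-8, 40, 56], [0, -30, -30], [0, 20, 20]].
Row 1: (-8)·x + (40)·-2 + (56)·z = 0
Row 2: (0)·x + (-30)·-2 + (-30)·z = 0
Row 3: (0)·x + (20)·-2 + (20)·z = 0
Solving gives x = 4, z = 2.
Check: A·(4, -2, 2) = (24, -12, 12) = 6·(4, -2, 2).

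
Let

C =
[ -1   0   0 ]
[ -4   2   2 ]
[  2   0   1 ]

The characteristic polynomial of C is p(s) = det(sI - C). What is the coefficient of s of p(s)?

p(s) = s^3 - 2s^2 - s + 2.
The coefficient of s is -1.

-1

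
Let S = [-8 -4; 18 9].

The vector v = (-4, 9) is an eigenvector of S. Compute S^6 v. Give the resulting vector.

(-4, 9)

First find the eigenvalue: Sv = (-4, 9) = 1·(-4, 9), so λ = 1.
Then S^6 v = λ^6·v = 1^6·(-4, 9) = 1·(-4, 9) = (-4, 9).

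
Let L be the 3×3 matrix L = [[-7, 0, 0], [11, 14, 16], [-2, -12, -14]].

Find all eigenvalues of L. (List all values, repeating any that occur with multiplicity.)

The characteristic polynomial is p(r) = det(rI - L).
Expanding along the first row, p(r) = r^3 + 7r^2 - 4r - 28.
Since p(-7) = 0, r = -7 is a root.
Dividing by (r + 7) leaves r^2 - 4.
The quadratic factors as (r + 2)·(r - 2).
Eigenvalues: -7, -2, 2.

-7, -2, 2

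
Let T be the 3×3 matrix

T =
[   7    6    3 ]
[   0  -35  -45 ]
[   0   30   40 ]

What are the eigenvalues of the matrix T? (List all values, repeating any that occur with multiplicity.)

-5, 7, 10

The characteristic polynomial is p(t) = det(tI - T).
Expanding the 3×3 determinant: p(t) = t^3 - 12t^2 - 15t + 350.
Rational-root test: t = -5 gives p(-5) = 0.
Factor out (t + 5): p(t) = (t + 5)·(t^2 - 17t + 70).
The quadratic factors as (t - 7)·(t - 10).
Eigenvalues: -5, 7, 10.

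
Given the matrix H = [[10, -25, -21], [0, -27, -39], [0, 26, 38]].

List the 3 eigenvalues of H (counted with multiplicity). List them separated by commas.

Set up det(sI - H) = 0.
Cofactor expansion gives p(s) = s^3 - 21s^2 + 98s + 120.
Try s = 12: p(12) = 0, so 12 is a root.
Factor out (s - 12): p(s) = (s - 12)·(s^2 - 9s - 10).
The quadratic factors as (s + 1)·(s - 10).
Eigenvalues: -1, 10, 12.

-1, 10, 12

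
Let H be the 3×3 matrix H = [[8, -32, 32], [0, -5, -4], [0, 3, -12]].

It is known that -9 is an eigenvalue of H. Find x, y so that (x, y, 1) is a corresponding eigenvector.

We need (H + 9I)v = 0.
H + 9I = [[17, -32, 32], [0, 4, -4], [0, 3, -3]].
Row 1: (17)·x + (-32)·y + (32)·1 = 0
Row 2: (0)·x + (4)·y + (-4)·1 = 0
Row 3: (0)·x + (3)·y + (-3)·1 = 0
Solving gives x = 0, y = 1.
Check: H·(0, 1, 1) = (0, -9, -9) = -9·(0, 1, 1).

0, 1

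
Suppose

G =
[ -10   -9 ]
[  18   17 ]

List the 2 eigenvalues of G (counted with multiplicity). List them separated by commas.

det(G - rI) = (-10 - r)(17 - r) - (-9)·(18) = r^2 - 7r - 8.
This factors as (r + 1)·(r - 8) = 0.
Eigenvalues: -1, 8.

-1, 8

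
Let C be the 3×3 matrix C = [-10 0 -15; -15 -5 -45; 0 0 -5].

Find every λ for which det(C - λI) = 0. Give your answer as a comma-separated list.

The characteristic polynomial is p(λ) = det(λI - C).
Expanding the 3×3 determinant: p(λ) = λ^3 + 20λ^2 + 125λ + 250.
Try λ = -5: p(-5) = 0, so -5 is a root.
Dividing by (λ + 5) leaves λ^2 + 15λ + 50.
The quadratic factors as (λ + 10)·(λ + 5).
Eigenvalues: -10, -5, -5.

-10, -5, -5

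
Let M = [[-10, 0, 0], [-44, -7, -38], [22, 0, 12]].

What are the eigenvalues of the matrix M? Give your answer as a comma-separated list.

The characteristic polynomial is p(lambda) = det(lambda·I - M).
Expanding the 3×3 determinant: p(lambda) = lambda^3 + 5·lambda^2 - 134·lambda - 840.
Try lambda = -10: p(-10) = 0, so -10 is a root.
Dividing by (lambda + 10) leaves lambda^2 - 5·lambda - 84.
The quadratic factors as (lambda + 7)·(lambda - 12).
Eigenvalues: -10, -7, 12.

-10, -7, 12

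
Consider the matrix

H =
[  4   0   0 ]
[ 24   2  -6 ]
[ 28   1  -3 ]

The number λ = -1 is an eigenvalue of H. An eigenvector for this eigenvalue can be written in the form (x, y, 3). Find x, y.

We need (H + 1I)v = 0.
H + 1I = [[5, 0, 0], [24, 3, -6], [28, 1, -2]].
Row 1: (5)·x + (0)·y + (0)·3 = 0
Row 2: (24)·x + (3)·y + (-6)·3 = 0
Row 3: (28)·x + (1)·y + (-2)·3 = 0
Solving gives x = 0, y = 6.
Check: H·(0, 6, 3) = (0, -6, -3) = -1·(0, 6, 3).

0, 6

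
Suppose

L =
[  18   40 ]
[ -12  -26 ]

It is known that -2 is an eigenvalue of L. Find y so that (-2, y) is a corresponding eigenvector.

We need (L + 2I)v = 0.
L + 2I = [[20, 40], [-12, -24]].
Row 1: (20)·-2 + (40)·y = 0
Row 2: (-12)·-2 + (-24)·y = 0
Solving gives y = 1.
Check: L·(-2, 1) = (4, -2) = -2·(-2, 1).

1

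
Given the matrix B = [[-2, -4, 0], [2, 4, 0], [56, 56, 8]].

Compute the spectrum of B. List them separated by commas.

0, 2, 8

The characteristic polynomial is p(λ) = det(λI - B).
Cofactor expansion gives p(λ) = λ^3 - 10λ^2 + 16λ.
Rational-root test: λ = 2 gives p(2) = 0.
Factor out (λ - 2): p(λ) = (λ - 2)·(λ^2 - 8λ).
The quadratic factors as λ·(λ - 8).
Eigenvalues: 0, 2, 8.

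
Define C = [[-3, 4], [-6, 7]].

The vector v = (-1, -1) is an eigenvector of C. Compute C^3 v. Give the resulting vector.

(-1, -1)

First find the eigenvalue: Cv = (-1, -1) = 1·(-1, -1), so λ = 1.
Then C^3 v = λ^3·v = 1^3·(-1, -1) = 1·(-1, -1) = (-1, -1).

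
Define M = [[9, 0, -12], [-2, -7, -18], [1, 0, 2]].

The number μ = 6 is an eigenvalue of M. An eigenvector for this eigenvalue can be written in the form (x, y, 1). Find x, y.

We need (M - 6I)v = 0.
M - 6I = [[3, 0, -12], [-2, -13, -18], [1, 0, -4]].
Row 1: (3)·x + (0)·y + (-12)·1 = 0
Row 2: (-2)·x + (-13)·y + (-18)·1 = 0
Row 3: (1)·x + (0)·y + (-4)·1 = 0
Solving gives x = 4, y = -2.
Check: M·(4, -2, 1) = (24, -12, 6) = 6·(4, -2, 1).

4, -2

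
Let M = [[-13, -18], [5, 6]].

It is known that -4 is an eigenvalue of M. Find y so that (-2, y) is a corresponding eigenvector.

We need (M + 4I)v = 0.
M + 4I = [[-9, -18], [5, 10]].
Row 1: (-9)·-2 + (-18)·y = 0
Row 2: (5)·-2 + (10)·y = 0
Solving gives y = 1.
Check: M·(-2, 1) = (8, -4) = -4·(-2, 1).

1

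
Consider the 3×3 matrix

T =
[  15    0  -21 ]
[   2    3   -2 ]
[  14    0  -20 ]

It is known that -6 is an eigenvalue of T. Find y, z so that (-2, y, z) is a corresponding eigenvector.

0, -2

We need (T + 6I)v = 0.
T + 6I = [[21, 0, -21], [2, 9, -2], [14, 0, -14]].
Row 1: (21)·-2 + (0)·y + (-21)·z = 0
Row 2: (2)·-2 + (9)·y + (-2)·z = 0
Row 3: (14)·-2 + (0)·y + (-14)·z = 0
Solving gives y = 0, z = -2.
Check: T·(-2, 0, -2) = (12, 0, 12) = -6·(-2, 0, -2).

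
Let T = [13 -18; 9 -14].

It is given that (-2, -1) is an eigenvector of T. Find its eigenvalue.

4

Compute Tv: T·(-2, -1) = (-8, -4).
Since Tv = λv, compare component 1: -8 = λ·-2, so λ = 4.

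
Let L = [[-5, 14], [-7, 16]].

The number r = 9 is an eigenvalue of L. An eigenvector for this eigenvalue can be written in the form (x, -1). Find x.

-1

We need (L - 9I)v = 0.
L - 9I = [[-14, 14], [-7, 7]].
Row 1: (-14)·x + (14)·-1 = 0
Row 2: (-7)·x + (7)·-1 = 0
Solving gives x = -1.
Check: L·(-1, -1) = (-9, -9) = 9·(-1, -1).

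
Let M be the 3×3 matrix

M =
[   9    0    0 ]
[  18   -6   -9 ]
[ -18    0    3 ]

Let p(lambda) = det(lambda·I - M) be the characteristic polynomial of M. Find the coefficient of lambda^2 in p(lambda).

-6

The coefficient of lambda^2 of det(lambda·I - M) is −trace(M).
trace(M) = (9) + (-6) + (3) = 6, so the coefficient is -6.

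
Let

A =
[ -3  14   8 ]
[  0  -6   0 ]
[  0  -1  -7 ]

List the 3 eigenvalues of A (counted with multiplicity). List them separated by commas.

Compute the characteristic polynomial p(r) = det(rI - A).
Expanding the 3×3 determinant: p(r) = r^3 + 16r^2 + 81r + 126.
Since p(-3) = 0, r = -3 is a root.
Dividing by (r + 3) leaves r^2 + 13r + 42.
The quadratic factors as (r + 7)·(r + 6).
Eigenvalues: -7, -6, -3.

-7, -6, -3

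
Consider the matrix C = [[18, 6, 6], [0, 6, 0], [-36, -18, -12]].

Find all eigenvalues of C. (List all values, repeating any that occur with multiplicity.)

0, 6, 6

The characteristic polynomial is p(λ) = det(λI - C).
Cofactor expansion gives p(λ) = λ^3 - 12λ^2 + 36λ.
Rational-root test: λ = 6 gives p(6) = 0.
Factor out (λ - 6): p(λ) = (λ - 6)·(λ^2 - 6λ).
The quadratic factors as λ·(λ - 6).
Eigenvalues: 0, 6, 6.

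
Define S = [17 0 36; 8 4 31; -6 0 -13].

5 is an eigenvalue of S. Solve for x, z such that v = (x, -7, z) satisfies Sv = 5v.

We need (S - 5I)v = 0.
S - 5I = [[12, 0, 36], [8, -1, 31], [-6, 0, -18]].
Row 1: (12)·x + (0)·-7 + (36)·z = 0
Row 2: (8)·x + (-1)·-7 + (31)·z = 0
Row 3: (-6)·x + (0)·-7 + (-18)·z = 0
Solving gives x = 3, z = -1.
Check: S·(3, -7, -1) = (15, -35, -5) = 5·(3, -7, -1).

3, -1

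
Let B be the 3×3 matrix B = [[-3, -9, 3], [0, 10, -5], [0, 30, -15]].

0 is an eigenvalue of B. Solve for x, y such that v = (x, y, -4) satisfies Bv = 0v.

2, -2

We need (B)v = 0.
B = [[-3, -9, 3], [0, 10, -5], [0, 30, -15]].
Row 1: (-3)·x + (-9)·y + (3)·-4 = 0
Row 2: (0)·x + (10)·y + (-5)·-4 = 0
Row 3: (0)·x + (30)·y + (-15)·-4 = 0
Solving gives x = 2, y = -2.
Check: B·(2, -2, -4) = (0, 0, 0) = 0·(2, -2, -4).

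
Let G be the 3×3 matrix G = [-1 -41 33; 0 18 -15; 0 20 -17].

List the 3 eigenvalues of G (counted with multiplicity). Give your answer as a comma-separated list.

-2, -1, 3

Set up det(sI - G) = 0.
Expanding along the first row, p(s) = s^3 - 7s - 6.
Since p(-2) = 0, s = -2 is a root.
Factor out (s + 2): p(s) = (s + 2)·(s^2 - 2s - 3).
The quadratic factors as (s + 1)·(s - 3).
Eigenvalues: -2, -1, 3.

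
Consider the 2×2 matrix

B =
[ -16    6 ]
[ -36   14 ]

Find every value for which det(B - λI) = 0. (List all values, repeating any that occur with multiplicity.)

det(B - tI) = (-16 - t)(14 - t) - (6)·(-36) = t^2 + 2t - 8.
This factors as (t + 4)·(t - 2) = 0.
Eigenvalues: -4, 2.

-4, 2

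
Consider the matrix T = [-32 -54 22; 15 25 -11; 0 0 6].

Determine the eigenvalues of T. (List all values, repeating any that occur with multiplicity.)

-5, -2, 6

Compute the characteristic polynomial p(s) = det(sI - T).
Expanding the 3×3 determinant: p(s) = s^3 + s^2 - 32s - 60.
Since p(-2) = 0, s = -2 is a root.
Factor out (s + 2): p(s) = (s + 2)·(s^2 - s - 30).
The quadratic factors as (s + 5)·(s - 6).
Eigenvalues: -5, -2, 6.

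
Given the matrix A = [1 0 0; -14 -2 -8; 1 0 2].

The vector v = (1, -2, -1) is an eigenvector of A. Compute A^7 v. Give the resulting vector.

First find the eigenvalue: Av = (1, -2, -1) = 1·(1, -2, -1), so λ = 1.
Then A^7 v = λ^7·v = 1^7·(1, -2, -1) = 1·(1, -2, -1) = (1, -2, -1).

(1, -2, -1)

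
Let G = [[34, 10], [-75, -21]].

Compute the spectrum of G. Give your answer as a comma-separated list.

det(G - λI) = (34 - λ)(-21 - λ) - (10)·(-75) = λ^2 - 13λ + 36.
This factors as (λ - 4)·(λ - 9) = 0.
Eigenvalues: 4, 9.

4, 9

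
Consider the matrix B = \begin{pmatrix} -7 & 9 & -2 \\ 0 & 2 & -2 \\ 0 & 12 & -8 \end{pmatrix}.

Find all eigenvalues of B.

-7, -4, -2

Compute the characteristic polynomial p(t) = det(tI - B).
Expanding along the first row, p(t) = t^3 + 13t^2 + 50t + 56.
Since p(-2) = 0, t = -2 is a root.
Dividing by (t + 2) leaves t^2 + 11t + 28.
The quadratic factors as (t + 7)·(t + 4).
Eigenvalues: -7, -4, -2.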